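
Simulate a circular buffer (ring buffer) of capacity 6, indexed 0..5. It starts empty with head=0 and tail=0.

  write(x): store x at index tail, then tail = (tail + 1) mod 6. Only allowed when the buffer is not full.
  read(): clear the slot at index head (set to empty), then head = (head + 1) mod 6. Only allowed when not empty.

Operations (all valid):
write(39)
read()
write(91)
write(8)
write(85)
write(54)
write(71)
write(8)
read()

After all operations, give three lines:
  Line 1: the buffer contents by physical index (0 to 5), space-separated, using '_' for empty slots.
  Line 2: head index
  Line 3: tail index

Answer: 8 _ 8 85 54 71
2
1

Derivation:
write(39): buf=[39 _ _ _ _ _], head=0, tail=1, size=1
read(): buf=[_ _ _ _ _ _], head=1, tail=1, size=0
write(91): buf=[_ 91 _ _ _ _], head=1, tail=2, size=1
write(8): buf=[_ 91 8 _ _ _], head=1, tail=3, size=2
write(85): buf=[_ 91 8 85 _ _], head=1, tail=4, size=3
write(54): buf=[_ 91 8 85 54 _], head=1, tail=5, size=4
write(71): buf=[_ 91 8 85 54 71], head=1, tail=0, size=5
write(8): buf=[8 91 8 85 54 71], head=1, tail=1, size=6
read(): buf=[8 _ 8 85 54 71], head=2, tail=1, size=5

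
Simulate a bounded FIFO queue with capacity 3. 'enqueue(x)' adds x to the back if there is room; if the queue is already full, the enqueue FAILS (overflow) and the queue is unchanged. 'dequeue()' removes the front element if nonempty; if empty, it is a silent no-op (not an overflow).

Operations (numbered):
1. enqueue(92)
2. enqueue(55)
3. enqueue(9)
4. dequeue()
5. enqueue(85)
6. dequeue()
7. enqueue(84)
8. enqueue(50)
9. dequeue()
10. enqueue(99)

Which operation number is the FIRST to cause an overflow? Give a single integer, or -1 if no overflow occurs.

1. enqueue(92): size=1
2. enqueue(55): size=2
3. enqueue(9): size=3
4. dequeue(): size=2
5. enqueue(85): size=3
6. dequeue(): size=2
7. enqueue(84): size=3
8. enqueue(50): size=3=cap → OVERFLOW (fail)
9. dequeue(): size=2
10. enqueue(99): size=3

Answer: 8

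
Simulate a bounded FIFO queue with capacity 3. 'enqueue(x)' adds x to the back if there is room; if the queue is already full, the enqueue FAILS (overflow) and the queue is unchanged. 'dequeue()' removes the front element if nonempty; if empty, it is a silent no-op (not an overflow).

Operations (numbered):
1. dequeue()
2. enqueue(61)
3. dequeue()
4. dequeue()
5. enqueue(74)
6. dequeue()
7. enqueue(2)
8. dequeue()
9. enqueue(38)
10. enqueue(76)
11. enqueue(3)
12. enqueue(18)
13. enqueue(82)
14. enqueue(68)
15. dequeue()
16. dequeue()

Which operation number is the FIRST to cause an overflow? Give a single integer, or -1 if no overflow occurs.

1. dequeue(): empty, no-op, size=0
2. enqueue(61): size=1
3. dequeue(): size=0
4. dequeue(): empty, no-op, size=0
5. enqueue(74): size=1
6. dequeue(): size=0
7. enqueue(2): size=1
8. dequeue(): size=0
9. enqueue(38): size=1
10. enqueue(76): size=2
11. enqueue(3): size=3
12. enqueue(18): size=3=cap → OVERFLOW (fail)
13. enqueue(82): size=3=cap → OVERFLOW (fail)
14. enqueue(68): size=3=cap → OVERFLOW (fail)
15. dequeue(): size=2
16. dequeue(): size=1

Answer: 12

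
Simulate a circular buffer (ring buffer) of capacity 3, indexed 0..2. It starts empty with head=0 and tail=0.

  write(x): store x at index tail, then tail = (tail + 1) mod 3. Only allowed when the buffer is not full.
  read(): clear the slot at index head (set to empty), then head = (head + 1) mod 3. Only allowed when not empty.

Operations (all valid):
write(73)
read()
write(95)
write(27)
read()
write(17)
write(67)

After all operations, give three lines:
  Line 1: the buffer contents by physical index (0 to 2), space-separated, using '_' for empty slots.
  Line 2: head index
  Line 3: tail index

write(73): buf=[73 _ _], head=0, tail=1, size=1
read(): buf=[_ _ _], head=1, tail=1, size=0
write(95): buf=[_ 95 _], head=1, tail=2, size=1
write(27): buf=[_ 95 27], head=1, tail=0, size=2
read(): buf=[_ _ 27], head=2, tail=0, size=1
write(17): buf=[17 _ 27], head=2, tail=1, size=2
write(67): buf=[17 67 27], head=2, tail=2, size=3

Answer: 17 67 27
2
2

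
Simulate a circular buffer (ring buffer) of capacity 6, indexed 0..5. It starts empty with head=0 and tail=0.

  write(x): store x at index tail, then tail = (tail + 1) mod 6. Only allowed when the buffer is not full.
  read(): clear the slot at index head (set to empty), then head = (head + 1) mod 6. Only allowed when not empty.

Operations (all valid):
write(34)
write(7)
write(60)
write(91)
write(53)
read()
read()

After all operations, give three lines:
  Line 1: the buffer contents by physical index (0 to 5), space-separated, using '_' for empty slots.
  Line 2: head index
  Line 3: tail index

write(34): buf=[34 _ _ _ _ _], head=0, tail=1, size=1
write(7): buf=[34 7 _ _ _ _], head=0, tail=2, size=2
write(60): buf=[34 7 60 _ _ _], head=0, tail=3, size=3
write(91): buf=[34 7 60 91 _ _], head=0, tail=4, size=4
write(53): buf=[34 7 60 91 53 _], head=0, tail=5, size=5
read(): buf=[_ 7 60 91 53 _], head=1, tail=5, size=4
read(): buf=[_ _ 60 91 53 _], head=2, tail=5, size=3

Answer: _ _ 60 91 53 _
2
5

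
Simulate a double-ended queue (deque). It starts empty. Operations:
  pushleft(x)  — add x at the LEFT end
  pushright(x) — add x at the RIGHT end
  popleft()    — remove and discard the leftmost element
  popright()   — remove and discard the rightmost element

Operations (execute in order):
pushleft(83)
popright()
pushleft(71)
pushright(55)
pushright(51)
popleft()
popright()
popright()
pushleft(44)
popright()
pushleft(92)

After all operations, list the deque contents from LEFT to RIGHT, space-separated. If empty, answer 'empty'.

Answer: 92

Derivation:
pushleft(83): [83]
popright(): []
pushleft(71): [71]
pushright(55): [71, 55]
pushright(51): [71, 55, 51]
popleft(): [55, 51]
popright(): [55]
popright(): []
pushleft(44): [44]
popright(): []
pushleft(92): [92]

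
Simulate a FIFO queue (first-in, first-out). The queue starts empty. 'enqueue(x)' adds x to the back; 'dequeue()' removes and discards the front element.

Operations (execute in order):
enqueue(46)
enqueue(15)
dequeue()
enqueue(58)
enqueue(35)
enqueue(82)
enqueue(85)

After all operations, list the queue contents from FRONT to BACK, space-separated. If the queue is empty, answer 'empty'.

Answer: 15 58 35 82 85

Derivation:
enqueue(46): [46]
enqueue(15): [46, 15]
dequeue(): [15]
enqueue(58): [15, 58]
enqueue(35): [15, 58, 35]
enqueue(82): [15, 58, 35, 82]
enqueue(85): [15, 58, 35, 82, 85]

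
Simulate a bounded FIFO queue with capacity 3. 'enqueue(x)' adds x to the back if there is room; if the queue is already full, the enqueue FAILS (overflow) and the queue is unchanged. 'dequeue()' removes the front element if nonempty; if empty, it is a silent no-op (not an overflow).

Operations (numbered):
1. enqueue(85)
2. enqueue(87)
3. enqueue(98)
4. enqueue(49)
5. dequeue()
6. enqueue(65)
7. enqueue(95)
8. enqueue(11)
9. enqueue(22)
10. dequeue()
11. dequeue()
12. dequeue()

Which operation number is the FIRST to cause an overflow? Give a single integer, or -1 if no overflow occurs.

Answer: 4

Derivation:
1. enqueue(85): size=1
2. enqueue(87): size=2
3. enqueue(98): size=3
4. enqueue(49): size=3=cap → OVERFLOW (fail)
5. dequeue(): size=2
6. enqueue(65): size=3
7. enqueue(95): size=3=cap → OVERFLOW (fail)
8. enqueue(11): size=3=cap → OVERFLOW (fail)
9. enqueue(22): size=3=cap → OVERFLOW (fail)
10. dequeue(): size=2
11. dequeue(): size=1
12. dequeue(): size=0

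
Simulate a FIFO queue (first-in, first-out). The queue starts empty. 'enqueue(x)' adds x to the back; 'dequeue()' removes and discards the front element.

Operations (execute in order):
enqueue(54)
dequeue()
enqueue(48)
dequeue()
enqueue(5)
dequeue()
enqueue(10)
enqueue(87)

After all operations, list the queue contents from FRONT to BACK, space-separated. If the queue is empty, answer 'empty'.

Answer: 10 87

Derivation:
enqueue(54): [54]
dequeue(): []
enqueue(48): [48]
dequeue(): []
enqueue(5): [5]
dequeue(): []
enqueue(10): [10]
enqueue(87): [10, 87]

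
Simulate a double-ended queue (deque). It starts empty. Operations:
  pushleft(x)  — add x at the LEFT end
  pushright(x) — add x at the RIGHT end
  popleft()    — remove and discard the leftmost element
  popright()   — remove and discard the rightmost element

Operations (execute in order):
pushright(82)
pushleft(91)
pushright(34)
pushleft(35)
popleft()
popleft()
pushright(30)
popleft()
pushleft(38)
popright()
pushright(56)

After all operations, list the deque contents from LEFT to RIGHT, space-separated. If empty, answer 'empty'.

Answer: 38 34 56

Derivation:
pushright(82): [82]
pushleft(91): [91, 82]
pushright(34): [91, 82, 34]
pushleft(35): [35, 91, 82, 34]
popleft(): [91, 82, 34]
popleft(): [82, 34]
pushright(30): [82, 34, 30]
popleft(): [34, 30]
pushleft(38): [38, 34, 30]
popright(): [38, 34]
pushright(56): [38, 34, 56]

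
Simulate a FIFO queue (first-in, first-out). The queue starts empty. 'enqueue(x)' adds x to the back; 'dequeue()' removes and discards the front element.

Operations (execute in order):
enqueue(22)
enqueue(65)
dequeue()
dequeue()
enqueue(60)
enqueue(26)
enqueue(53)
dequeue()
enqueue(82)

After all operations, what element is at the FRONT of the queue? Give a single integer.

enqueue(22): queue = [22]
enqueue(65): queue = [22, 65]
dequeue(): queue = [65]
dequeue(): queue = []
enqueue(60): queue = [60]
enqueue(26): queue = [60, 26]
enqueue(53): queue = [60, 26, 53]
dequeue(): queue = [26, 53]
enqueue(82): queue = [26, 53, 82]

Answer: 26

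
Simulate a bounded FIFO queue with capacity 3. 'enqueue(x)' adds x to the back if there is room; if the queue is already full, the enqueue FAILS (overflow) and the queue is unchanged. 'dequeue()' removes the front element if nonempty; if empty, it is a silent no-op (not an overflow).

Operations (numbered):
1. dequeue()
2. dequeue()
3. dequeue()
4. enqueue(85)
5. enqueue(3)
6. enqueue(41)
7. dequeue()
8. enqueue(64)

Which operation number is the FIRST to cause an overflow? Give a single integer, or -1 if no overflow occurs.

1. dequeue(): empty, no-op, size=0
2. dequeue(): empty, no-op, size=0
3. dequeue(): empty, no-op, size=0
4. enqueue(85): size=1
5. enqueue(3): size=2
6. enqueue(41): size=3
7. dequeue(): size=2
8. enqueue(64): size=3

Answer: -1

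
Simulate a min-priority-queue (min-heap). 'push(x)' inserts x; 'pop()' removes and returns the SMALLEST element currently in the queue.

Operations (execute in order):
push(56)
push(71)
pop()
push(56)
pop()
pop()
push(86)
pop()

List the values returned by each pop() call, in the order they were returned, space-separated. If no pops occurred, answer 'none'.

Answer: 56 56 71 86

Derivation:
push(56): heap contents = [56]
push(71): heap contents = [56, 71]
pop() → 56: heap contents = [71]
push(56): heap contents = [56, 71]
pop() → 56: heap contents = [71]
pop() → 71: heap contents = []
push(86): heap contents = [86]
pop() → 86: heap contents = []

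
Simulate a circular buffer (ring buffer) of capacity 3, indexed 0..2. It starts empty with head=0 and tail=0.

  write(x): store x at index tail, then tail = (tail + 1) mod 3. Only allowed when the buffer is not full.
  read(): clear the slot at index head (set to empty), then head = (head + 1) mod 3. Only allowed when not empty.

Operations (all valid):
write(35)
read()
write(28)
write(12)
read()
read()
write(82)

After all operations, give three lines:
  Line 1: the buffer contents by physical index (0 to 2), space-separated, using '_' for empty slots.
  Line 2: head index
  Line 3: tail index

Answer: 82 _ _
0
1

Derivation:
write(35): buf=[35 _ _], head=0, tail=1, size=1
read(): buf=[_ _ _], head=1, tail=1, size=0
write(28): buf=[_ 28 _], head=1, tail=2, size=1
write(12): buf=[_ 28 12], head=1, tail=0, size=2
read(): buf=[_ _ 12], head=2, tail=0, size=1
read(): buf=[_ _ _], head=0, tail=0, size=0
write(82): buf=[82 _ _], head=0, tail=1, size=1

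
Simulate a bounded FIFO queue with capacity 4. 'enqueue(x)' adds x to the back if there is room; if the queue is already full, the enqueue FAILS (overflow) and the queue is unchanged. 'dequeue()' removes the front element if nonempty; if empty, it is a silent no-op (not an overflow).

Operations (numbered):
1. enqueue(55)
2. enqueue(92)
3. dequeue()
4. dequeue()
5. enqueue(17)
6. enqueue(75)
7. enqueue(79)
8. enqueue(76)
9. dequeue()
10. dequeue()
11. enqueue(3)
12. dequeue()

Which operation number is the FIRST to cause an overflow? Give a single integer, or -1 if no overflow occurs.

1. enqueue(55): size=1
2. enqueue(92): size=2
3. dequeue(): size=1
4. dequeue(): size=0
5. enqueue(17): size=1
6. enqueue(75): size=2
7. enqueue(79): size=3
8. enqueue(76): size=4
9. dequeue(): size=3
10. dequeue(): size=2
11. enqueue(3): size=3
12. dequeue(): size=2

Answer: -1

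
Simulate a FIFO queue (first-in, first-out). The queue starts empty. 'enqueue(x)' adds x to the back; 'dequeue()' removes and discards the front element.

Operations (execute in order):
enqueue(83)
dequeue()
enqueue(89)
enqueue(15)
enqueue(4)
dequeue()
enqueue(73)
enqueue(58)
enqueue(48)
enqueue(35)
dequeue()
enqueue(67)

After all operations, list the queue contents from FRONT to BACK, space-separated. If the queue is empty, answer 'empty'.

enqueue(83): [83]
dequeue(): []
enqueue(89): [89]
enqueue(15): [89, 15]
enqueue(4): [89, 15, 4]
dequeue(): [15, 4]
enqueue(73): [15, 4, 73]
enqueue(58): [15, 4, 73, 58]
enqueue(48): [15, 4, 73, 58, 48]
enqueue(35): [15, 4, 73, 58, 48, 35]
dequeue(): [4, 73, 58, 48, 35]
enqueue(67): [4, 73, 58, 48, 35, 67]

Answer: 4 73 58 48 35 67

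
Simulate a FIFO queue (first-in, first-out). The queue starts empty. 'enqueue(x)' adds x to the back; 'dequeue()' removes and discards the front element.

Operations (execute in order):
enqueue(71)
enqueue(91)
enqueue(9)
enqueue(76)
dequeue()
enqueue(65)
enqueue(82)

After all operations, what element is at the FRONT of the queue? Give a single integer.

Answer: 91

Derivation:
enqueue(71): queue = [71]
enqueue(91): queue = [71, 91]
enqueue(9): queue = [71, 91, 9]
enqueue(76): queue = [71, 91, 9, 76]
dequeue(): queue = [91, 9, 76]
enqueue(65): queue = [91, 9, 76, 65]
enqueue(82): queue = [91, 9, 76, 65, 82]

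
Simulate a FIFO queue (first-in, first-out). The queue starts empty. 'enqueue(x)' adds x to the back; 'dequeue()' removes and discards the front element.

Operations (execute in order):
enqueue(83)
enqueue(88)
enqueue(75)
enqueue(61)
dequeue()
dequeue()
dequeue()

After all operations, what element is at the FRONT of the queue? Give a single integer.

enqueue(83): queue = [83]
enqueue(88): queue = [83, 88]
enqueue(75): queue = [83, 88, 75]
enqueue(61): queue = [83, 88, 75, 61]
dequeue(): queue = [88, 75, 61]
dequeue(): queue = [75, 61]
dequeue(): queue = [61]

Answer: 61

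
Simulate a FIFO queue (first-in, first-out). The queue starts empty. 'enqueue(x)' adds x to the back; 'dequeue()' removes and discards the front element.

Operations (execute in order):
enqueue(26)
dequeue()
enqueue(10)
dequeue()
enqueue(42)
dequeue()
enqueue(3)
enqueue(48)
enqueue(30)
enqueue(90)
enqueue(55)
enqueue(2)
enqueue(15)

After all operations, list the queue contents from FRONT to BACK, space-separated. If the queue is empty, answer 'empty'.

enqueue(26): [26]
dequeue(): []
enqueue(10): [10]
dequeue(): []
enqueue(42): [42]
dequeue(): []
enqueue(3): [3]
enqueue(48): [3, 48]
enqueue(30): [3, 48, 30]
enqueue(90): [3, 48, 30, 90]
enqueue(55): [3, 48, 30, 90, 55]
enqueue(2): [3, 48, 30, 90, 55, 2]
enqueue(15): [3, 48, 30, 90, 55, 2, 15]

Answer: 3 48 30 90 55 2 15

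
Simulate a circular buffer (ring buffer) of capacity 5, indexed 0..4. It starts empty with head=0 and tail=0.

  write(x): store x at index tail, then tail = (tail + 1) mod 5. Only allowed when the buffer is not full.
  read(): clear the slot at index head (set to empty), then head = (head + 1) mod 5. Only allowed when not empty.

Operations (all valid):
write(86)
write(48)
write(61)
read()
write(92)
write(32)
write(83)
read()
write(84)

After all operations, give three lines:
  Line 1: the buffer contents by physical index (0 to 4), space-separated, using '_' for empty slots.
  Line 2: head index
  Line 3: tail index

write(86): buf=[86 _ _ _ _], head=0, tail=1, size=1
write(48): buf=[86 48 _ _ _], head=0, tail=2, size=2
write(61): buf=[86 48 61 _ _], head=0, tail=3, size=3
read(): buf=[_ 48 61 _ _], head=1, tail=3, size=2
write(92): buf=[_ 48 61 92 _], head=1, tail=4, size=3
write(32): buf=[_ 48 61 92 32], head=1, tail=0, size=4
write(83): buf=[83 48 61 92 32], head=1, tail=1, size=5
read(): buf=[83 _ 61 92 32], head=2, tail=1, size=4
write(84): buf=[83 84 61 92 32], head=2, tail=2, size=5

Answer: 83 84 61 92 32
2
2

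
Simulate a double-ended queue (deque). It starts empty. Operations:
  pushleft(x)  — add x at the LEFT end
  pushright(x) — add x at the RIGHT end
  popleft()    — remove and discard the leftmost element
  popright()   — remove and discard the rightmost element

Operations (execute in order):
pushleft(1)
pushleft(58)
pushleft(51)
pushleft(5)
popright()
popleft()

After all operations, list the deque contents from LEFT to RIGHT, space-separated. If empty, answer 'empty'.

Answer: 51 58

Derivation:
pushleft(1): [1]
pushleft(58): [58, 1]
pushleft(51): [51, 58, 1]
pushleft(5): [5, 51, 58, 1]
popright(): [5, 51, 58]
popleft(): [51, 58]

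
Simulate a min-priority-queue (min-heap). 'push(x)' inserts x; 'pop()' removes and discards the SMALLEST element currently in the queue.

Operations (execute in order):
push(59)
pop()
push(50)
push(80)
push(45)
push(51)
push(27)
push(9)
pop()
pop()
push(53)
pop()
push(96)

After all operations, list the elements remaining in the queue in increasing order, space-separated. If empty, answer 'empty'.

Answer: 50 51 53 80 96

Derivation:
push(59): heap contents = [59]
pop() → 59: heap contents = []
push(50): heap contents = [50]
push(80): heap contents = [50, 80]
push(45): heap contents = [45, 50, 80]
push(51): heap contents = [45, 50, 51, 80]
push(27): heap contents = [27, 45, 50, 51, 80]
push(9): heap contents = [9, 27, 45, 50, 51, 80]
pop() → 9: heap contents = [27, 45, 50, 51, 80]
pop() → 27: heap contents = [45, 50, 51, 80]
push(53): heap contents = [45, 50, 51, 53, 80]
pop() → 45: heap contents = [50, 51, 53, 80]
push(96): heap contents = [50, 51, 53, 80, 96]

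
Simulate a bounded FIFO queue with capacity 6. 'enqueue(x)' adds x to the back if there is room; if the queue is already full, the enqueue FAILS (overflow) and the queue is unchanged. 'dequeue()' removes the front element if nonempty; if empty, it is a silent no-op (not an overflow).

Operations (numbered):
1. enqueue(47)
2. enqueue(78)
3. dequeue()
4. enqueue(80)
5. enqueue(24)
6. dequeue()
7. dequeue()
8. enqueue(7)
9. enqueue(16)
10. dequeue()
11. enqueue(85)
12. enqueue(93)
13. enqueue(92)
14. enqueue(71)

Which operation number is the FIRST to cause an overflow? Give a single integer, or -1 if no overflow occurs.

1. enqueue(47): size=1
2. enqueue(78): size=2
3. dequeue(): size=1
4. enqueue(80): size=2
5. enqueue(24): size=3
6. dequeue(): size=2
7. dequeue(): size=1
8. enqueue(7): size=2
9. enqueue(16): size=3
10. dequeue(): size=2
11. enqueue(85): size=3
12. enqueue(93): size=4
13. enqueue(92): size=5
14. enqueue(71): size=6

Answer: -1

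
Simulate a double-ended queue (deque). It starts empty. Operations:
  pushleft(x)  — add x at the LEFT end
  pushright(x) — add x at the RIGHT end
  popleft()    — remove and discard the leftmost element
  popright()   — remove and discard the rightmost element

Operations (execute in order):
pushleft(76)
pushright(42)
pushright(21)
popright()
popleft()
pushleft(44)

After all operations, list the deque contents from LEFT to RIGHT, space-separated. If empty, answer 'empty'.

pushleft(76): [76]
pushright(42): [76, 42]
pushright(21): [76, 42, 21]
popright(): [76, 42]
popleft(): [42]
pushleft(44): [44, 42]

Answer: 44 42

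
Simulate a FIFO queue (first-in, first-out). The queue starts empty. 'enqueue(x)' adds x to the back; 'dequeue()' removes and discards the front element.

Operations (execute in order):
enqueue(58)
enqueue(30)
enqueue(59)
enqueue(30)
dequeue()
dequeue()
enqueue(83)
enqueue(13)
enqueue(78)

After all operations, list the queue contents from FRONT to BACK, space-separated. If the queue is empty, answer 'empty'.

Answer: 59 30 83 13 78

Derivation:
enqueue(58): [58]
enqueue(30): [58, 30]
enqueue(59): [58, 30, 59]
enqueue(30): [58, 30, 59, 30]
dequeue(): [30, 59, 30]
dequeue(): [59, 30]
enqueue(83): [59, 30, 83]
enqueue(13): [59, 30, 83, 13]
enqueue(78): [59, 30, 83, 13, 78]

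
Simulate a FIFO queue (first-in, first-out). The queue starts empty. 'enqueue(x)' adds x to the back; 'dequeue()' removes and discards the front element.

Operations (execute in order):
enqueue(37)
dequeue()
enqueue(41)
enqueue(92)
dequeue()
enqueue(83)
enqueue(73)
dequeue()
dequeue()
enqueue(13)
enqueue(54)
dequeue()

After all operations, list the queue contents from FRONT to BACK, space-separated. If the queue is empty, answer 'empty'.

Answer: 13 54

Derivation:
enqueue(37): [37]
dequeue(): []
enqueue(41): [41]
enqueue(92): [41, 92]
dequeue(): [92]
enqueue(83): [92, 83]
enqueue(73): [92, 83, 73]
dequeue(): [83, 73]
dequeue(): [73]
enqueue(13): [73, 13]
enqueue(54): [73, 13, 54]
dequeue(): [13, 54]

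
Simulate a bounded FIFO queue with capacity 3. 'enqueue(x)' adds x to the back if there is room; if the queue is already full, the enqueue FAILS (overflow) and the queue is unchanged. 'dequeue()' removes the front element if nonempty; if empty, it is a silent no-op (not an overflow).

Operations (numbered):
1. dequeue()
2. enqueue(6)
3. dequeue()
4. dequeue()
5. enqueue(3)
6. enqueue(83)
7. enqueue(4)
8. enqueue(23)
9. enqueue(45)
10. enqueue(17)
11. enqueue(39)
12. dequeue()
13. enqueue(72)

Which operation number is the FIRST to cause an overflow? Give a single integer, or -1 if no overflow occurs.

Answer: 8

Derivation:
1. dequeue(): empty, no-op, size=0
2. enqueue(6): size=1
3. dequeue(): size=0
4. dequeue(): empty, no-op, size=0
5. enqueue(3): size=1
6. enqueue(83): size=2
7. enqueue(4): size=3
8. enqueue(23): size=3=cap → OVERFLOW (fail)
9. enqueue(45): size=3=cap → OVERFLOW (fail)
10. enqueue(17): size=3=cap → OVERFLOW (fail)
11. enqueue(39): size=3=cap → OVERFLOW (fail)
12. dequeue(): size=2
13. enqueue(72): size=3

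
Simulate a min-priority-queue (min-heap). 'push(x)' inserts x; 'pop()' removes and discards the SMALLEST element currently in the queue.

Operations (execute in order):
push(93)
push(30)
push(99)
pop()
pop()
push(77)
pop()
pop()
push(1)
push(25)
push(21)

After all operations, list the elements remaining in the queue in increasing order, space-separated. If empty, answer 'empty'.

push(93): heap contents = [93]
push(30): heap contents = [30, 93]
push(99): heap contents = [30, 93, 99]
pop() → 30: heap contents = [93, 99]
pop() → 93: heap contents = [99]
push(77): heap contents = [77, 99]
pop() → 77: heap contents = [99]
pop() → 99: heap contents = []
push(1): heap contents = [1]
push(25): heap contents = [1, 25]
push(21): heap contents = [1, 21, 25]

Answer: 1 21 25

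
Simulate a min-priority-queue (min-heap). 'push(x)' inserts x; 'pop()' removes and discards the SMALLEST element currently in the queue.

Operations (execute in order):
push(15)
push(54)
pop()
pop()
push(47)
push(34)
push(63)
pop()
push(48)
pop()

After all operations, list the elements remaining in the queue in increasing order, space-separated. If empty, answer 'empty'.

Answer: 48 63

Derivation:
push(15): heap contents = [15]
push(54): heap contents = [15, 54]
pop() → 15: heap contents = [54]
pop() → 54: heap contents = []
push(47): heap contents = [47]
push(34): heap contents = [34, 47]
push(63): heap contents = [34, 47, 63]
pop() → 34: heap contents = [47, 63]
push(48): heap contents = [47, 48, 63]
pop() → 47: heap contents = [48, 63]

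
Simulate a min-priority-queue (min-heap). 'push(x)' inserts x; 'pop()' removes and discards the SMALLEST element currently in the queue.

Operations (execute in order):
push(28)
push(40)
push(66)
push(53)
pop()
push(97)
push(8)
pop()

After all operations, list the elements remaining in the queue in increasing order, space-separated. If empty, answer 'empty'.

Answer: 40 53 66 97

Derivation:
push(28): heap contents = [28]
push(40): heap contents = [28, 40]
push(66): heap contents = [28, 40, 66]
push(53): heap contents = [28, 40, 53, 66]
pop() → 28: heap contents = [40, 53, 66]
push(97): heap contents = [40, 53, 66, 97]
push(8): heap contents = [8, 40, 53, 66, 97]
pop() → 8: heap contents = [40, 53, 66, 97]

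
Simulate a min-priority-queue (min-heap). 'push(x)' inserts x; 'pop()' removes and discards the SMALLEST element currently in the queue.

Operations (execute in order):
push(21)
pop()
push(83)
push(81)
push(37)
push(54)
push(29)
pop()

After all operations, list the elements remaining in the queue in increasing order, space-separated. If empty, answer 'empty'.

Answer: 37 54 81 83

Derivation:
push(21): heap contents = [21]
pop() → 21: heap contents = []
push(83): heap contents = [83]
push(81): heap contents = [81, 83]
push(37): heap contents = [37, 81, 83]
push(54): heap contents = [37, 54, 81, 83]
push(29): heap contents = [29, 37, 54, 81, 83]
pop() → 29: heap contents = [37, 54, 81, 83]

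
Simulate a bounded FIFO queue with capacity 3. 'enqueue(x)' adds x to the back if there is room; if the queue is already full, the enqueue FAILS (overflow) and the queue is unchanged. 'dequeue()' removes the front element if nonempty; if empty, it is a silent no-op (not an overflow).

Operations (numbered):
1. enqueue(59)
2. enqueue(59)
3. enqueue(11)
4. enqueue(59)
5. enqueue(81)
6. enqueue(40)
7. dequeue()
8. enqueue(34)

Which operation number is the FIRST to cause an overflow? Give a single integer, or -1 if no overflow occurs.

1. enqueue(59): size=1
2. enqueue(59): size=2
3. enqueue(11): size=3
4. enqueue(59): size=3=cap → OVERFLOW (fail)
5. enqueue(81): size=3=cap → OVERFLOW (fail)
6. enqueue(40): size=3=cap → OVERFLOW (fail)
7. dequeue(): size=2
8. enqueue(34): size=3

Answer: 4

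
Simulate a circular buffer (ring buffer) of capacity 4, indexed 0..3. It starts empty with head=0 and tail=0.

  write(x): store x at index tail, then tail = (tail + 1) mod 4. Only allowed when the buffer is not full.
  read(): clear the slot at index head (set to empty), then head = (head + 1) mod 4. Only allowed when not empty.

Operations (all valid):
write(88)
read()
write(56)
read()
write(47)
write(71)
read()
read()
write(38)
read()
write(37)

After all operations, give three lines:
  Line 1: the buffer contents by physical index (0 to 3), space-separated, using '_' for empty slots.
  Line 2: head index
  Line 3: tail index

Answer: _ 37 _ _
1
2

Derivation:
write(88): buf=[88 _ _ _], head=0, tail=1, size=1
read(): buf=[_ _ _ _], head=1, tail=1, size=0
write(56): buf=[_ 56 _ _], head=1, tail=2, size=1
read(): buf=[_ _ _ _], head=2, tail=2, size=0
write(47): buf=[_ _ 47 _], head=2, tail=3, size=1
write(71): buf=[_ _ 47 71], head=2, tail=0, size=2
read(): buf=[_ _ _ 71], head=3, tail=0, size=1
read(): buf=[_ _ _ _], head=0, tail=0, size=0
write(38): buf=[38 _ _ _], head=0, tail=1, size=1
read(): buf=[_ _ _ _], head=1, tail=1, size=0
write(37): buf=[_ 37 _ _], head=1, tail=2, size=1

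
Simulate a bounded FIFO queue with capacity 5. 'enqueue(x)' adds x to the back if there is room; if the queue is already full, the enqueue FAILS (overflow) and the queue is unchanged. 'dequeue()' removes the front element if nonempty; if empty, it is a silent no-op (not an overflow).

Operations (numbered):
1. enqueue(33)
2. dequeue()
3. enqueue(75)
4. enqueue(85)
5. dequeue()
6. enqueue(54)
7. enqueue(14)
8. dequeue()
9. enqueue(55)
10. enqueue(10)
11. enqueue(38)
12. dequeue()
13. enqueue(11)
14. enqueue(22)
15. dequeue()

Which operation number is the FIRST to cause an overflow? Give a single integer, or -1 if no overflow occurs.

Answer: 14

Derivation:
1. enqueue(33): size=1
2. dequeue(): size=0
3. enqueue(75): size=1
4. enqueue(85): size=2
5. dequeue(): size=1
6. enqueue(54): size=2
7. enqueue(14): size=3
8. dequeue(): size=2
9. enqueue(55): size=3
10. enqueue(10): size=4
11. enqueue(38): size=5
12. dequeue(): size=4
13. enqueue(11): size=5
14. enqueue(22): size=5=cap → OVERFLOW (fail)
15. dequeue(): size=4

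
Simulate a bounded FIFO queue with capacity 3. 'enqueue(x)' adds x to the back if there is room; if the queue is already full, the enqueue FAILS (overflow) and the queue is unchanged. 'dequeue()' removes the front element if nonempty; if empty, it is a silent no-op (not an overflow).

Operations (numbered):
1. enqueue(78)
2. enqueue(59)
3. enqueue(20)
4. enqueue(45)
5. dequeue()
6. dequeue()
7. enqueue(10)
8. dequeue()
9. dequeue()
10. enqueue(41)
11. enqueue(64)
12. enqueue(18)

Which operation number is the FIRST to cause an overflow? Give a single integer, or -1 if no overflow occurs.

Answer: 4

Derivation:
1. enqueue(78): size=1
2. enqueue(59): size=2
3. enqueue(20): size=3
4. enqueue(45): size=3=cap → OVERFLOW (fail)
5. dequeue(): size=2
6. dequeue(): size=1
7. enqueue(10): size=2
8. dequeue(): size=1
9. dequeue(): size=0
10. enqueue(41): size=1
11. enqueue(64): size=2
12. enqueue(18): size=3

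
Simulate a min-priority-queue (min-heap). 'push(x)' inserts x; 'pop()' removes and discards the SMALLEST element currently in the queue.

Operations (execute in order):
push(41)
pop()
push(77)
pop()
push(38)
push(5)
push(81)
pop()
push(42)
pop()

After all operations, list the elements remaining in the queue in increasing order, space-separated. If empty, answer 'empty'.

Answer: 42 81

Derivation:
push(41): heap contents = [41]
pop() → 41: heap contents = []
push(77): heap contents = [77]
pop() → 77: heap contents = []
push(38): heap contents = [38]
push(5): heap contents = [5, 38]
push(81): heap contents = [5, 38, 81]
pop() → 5: heap contents = [38, 81]
push(42): heap contents = [38, 42, 81]
pop() → 38: heap contents = [42, 81]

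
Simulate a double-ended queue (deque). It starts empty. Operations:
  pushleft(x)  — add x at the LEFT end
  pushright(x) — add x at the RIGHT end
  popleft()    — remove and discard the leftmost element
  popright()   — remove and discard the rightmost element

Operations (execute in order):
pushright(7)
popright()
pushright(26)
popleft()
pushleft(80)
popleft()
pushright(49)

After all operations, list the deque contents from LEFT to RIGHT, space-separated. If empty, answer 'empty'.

pushright(7): [7]
popright(): []
pushright(26): [26]
popleft(): []
pushleft(80): [80]
popleft(): []
pushright(49): [49]

Answer: 49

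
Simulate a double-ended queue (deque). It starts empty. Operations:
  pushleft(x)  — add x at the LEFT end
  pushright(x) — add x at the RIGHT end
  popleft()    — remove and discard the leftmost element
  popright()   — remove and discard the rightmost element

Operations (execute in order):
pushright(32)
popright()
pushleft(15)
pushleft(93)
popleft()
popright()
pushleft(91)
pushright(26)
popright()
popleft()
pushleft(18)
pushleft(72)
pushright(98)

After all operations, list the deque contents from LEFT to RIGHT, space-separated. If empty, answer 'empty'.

pushright(32): [32]
popright(): []
pushleft(15): [15]
pushleft(93): [93, 15]
popleft(): [15]
popright(): []
pushleft(91): [91]
pushright(26): [91, 26]
popright(): [91]
popleft(): []
pushleft(18): [18]
pushleft(72): [72, 18]
pushright(98): [72, 18, 98]

Answer: 72 18 98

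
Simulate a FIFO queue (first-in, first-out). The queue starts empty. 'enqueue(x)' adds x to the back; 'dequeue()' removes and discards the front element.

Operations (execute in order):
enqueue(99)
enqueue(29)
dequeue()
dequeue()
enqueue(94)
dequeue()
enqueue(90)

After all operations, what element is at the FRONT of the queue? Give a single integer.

enqueue(99): queue = [99]
enqueue(29): queue = [99, 29]
dequeue(): queue = [29]
dequeue(): queue = []
enqueue(94): queue = [94]
dequeue(): queue = []
enqueue(90): queue = [90]

Answer: 90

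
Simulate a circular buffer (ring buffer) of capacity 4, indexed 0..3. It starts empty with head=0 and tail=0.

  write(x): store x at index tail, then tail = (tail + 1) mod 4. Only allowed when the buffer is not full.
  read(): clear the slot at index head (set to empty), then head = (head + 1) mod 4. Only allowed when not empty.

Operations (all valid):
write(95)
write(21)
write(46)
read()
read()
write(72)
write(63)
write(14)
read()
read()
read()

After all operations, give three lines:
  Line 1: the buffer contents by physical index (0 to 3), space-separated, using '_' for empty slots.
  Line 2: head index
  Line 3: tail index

Answer: _ 14 _ _
1
2

Derivation:
write(95): buf=[95 _ _ _], head=0, tail=1, size=1
write(21): buf=[95 21 _ _], head=0, tail=2, size=2
write(46): buf=[95 21 46 _], head=0, tail=3, size=3
read(): buf=[_ 21 46 _], head=1, tail=3, size=2
read(): buf=[_ _ 46 _], head=2, tail=3, size=1
write(72): buf=[_ _ 46 72], head=2, tail=0, size=2
write(63): buf=[63 _ 46 72], head=2, tail=1, size=3
write(14): buf=[63 14 46 72], head=2, tail=2, size=4
read(): buf=[63 14 _ 72], head=3, tail=2, size=3
read(): buf=[63 14 _ _], head=0, tail=2, size=2
read(): buf=[_ 14 _ _], head=1, tail=2, size=1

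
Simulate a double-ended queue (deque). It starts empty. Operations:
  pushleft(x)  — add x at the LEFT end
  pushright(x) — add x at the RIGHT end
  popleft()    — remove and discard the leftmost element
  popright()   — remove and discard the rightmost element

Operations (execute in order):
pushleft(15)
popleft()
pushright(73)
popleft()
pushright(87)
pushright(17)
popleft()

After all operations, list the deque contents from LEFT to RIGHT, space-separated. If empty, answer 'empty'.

Answer: 17

Derivation:
pushleft(15): [15]
popleft(): []
pushright(73): [73]
popleft(): []
pushright(87): [87]
pushright(17): [87, 17]
popleft(): [17]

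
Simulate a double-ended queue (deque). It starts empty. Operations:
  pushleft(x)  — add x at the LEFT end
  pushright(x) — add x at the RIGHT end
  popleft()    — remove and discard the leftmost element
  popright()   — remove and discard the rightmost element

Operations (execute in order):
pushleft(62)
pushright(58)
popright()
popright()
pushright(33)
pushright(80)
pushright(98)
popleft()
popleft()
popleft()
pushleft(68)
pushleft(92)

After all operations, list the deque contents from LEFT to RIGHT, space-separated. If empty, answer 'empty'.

pushleft(62): [62]
pushright(58): [62, 58]
popright(): [62]
popright(): []
pushright(33): [33]
pushright(80): [33, 80]
pushright(98): [33, 80, 98]
popleft(): [80, 98]
popleft(): [98]
popleft(): []
pushleft(68): [68]
pushleft(92): [92, 68]

Answer: 92 68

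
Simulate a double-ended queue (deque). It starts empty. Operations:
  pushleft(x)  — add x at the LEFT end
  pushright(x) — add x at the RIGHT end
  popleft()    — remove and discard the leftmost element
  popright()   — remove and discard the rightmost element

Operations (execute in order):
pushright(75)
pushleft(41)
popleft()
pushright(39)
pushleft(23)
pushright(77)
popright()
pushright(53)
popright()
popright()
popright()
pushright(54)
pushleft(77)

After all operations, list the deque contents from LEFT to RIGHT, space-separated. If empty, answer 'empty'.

pushright(75): [75]
pushleft(41): [41, 75]
popleft(): [75]
pushright(39): [75, 39]
pushleft(23): [23, 75, 39]
pushright(77): [23, 75, 39, 77]
popright(): [23, 75, 39]
pushright(53): [23, 75, 39, 53]
popright(): [23, 75, 39]
popright(): [23, 75]
popright(): [23]
pushright(54): [23, 54]
pushleft(77): [77, 23, 54]

Answer: 77 23 54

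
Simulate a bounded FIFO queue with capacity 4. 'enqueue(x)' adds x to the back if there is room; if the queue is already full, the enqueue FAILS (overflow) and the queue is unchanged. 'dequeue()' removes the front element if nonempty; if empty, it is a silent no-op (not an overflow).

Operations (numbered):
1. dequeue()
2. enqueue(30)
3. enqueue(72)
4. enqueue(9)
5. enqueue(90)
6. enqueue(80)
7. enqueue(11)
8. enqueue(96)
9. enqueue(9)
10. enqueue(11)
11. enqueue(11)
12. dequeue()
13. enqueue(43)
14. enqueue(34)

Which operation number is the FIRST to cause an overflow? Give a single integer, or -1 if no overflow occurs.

Answer: 6

Derivation:
1. dequeue(): empty, no-op, size=0
2. enqueue(30): size=1
3. enqueue(72): size=2
4. enqueue(9): size=3
5. enqueue(90): size=4
6. enqueue(80): size=4=cap → OVERFLOW (fail)
7. enqueue(11): size=4=cap → OVERFLOW (fail)
8. enqueue(96): size=4=cap → OVERFLOW (fail)
9. enqueue(9): size=4=cap → OVERFLOW (fail)
10. enqueue(11): size=4=cap → OVERFLOW (fail)
11. enqueue(11): size=4=cap → OVERFLOW (fail)
12. dequeue(): size=3
13. enqueue(43): size=4
14. enqueue(34): size=4=cap → OVERFLOW (fail)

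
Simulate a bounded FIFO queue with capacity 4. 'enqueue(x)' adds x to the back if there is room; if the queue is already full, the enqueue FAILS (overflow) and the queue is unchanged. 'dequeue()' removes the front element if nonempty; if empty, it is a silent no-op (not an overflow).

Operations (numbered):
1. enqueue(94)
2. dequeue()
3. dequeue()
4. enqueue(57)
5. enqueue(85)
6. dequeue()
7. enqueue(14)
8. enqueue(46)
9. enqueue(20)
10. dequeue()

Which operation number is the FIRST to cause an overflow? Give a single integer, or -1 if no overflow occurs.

Answer: -1

Derivation:
1. enqueue(94): size=1
2. dequeue(): size=0
3. dequeue(): empty, no-op, size=0
4. enqueue(57): size=1
5. enqueue(85): size=2
6. dequeue(): size=1
7. enqueue(14): size=2
8. enqueue(46): size=3
9. enqueue(20): size=4
10. dequeue(): size=3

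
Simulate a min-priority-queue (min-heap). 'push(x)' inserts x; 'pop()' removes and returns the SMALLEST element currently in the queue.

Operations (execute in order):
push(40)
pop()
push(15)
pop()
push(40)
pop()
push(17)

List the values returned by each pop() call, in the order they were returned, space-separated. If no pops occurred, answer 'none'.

push(40): heap contents = [40]
pop() → 40: heap contents = []
push(15): heap contents = [15]
pop() → 15: heap contents = []
push(40): heap contents = [40]
pop() → 40: heap contents = []
push(17): heap contents = [17]

Answer: 40 15 40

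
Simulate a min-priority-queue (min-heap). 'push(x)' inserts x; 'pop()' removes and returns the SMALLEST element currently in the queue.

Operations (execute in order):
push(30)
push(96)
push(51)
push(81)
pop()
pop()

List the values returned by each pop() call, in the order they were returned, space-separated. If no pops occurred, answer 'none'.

push(30): heap contents = [30]
push(96): heap contents = [30, 96]
push(51): heap contents = [30, 51, 96]
push(81): heap contents = [30, 51, 81, 96]
pop() → 30: heap contents = [51, 81, 96]
pop() → 51: heap contents = [81, 96]

Answer: 30 51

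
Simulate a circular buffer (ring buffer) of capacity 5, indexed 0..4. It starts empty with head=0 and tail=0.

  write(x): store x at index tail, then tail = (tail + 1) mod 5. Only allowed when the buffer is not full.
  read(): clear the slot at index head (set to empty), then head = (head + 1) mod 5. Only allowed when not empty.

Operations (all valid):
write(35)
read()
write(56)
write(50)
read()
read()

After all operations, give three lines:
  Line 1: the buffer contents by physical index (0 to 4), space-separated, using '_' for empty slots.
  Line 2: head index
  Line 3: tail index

write(35): buf=[35 _ _ _ _], head=0, tail=1, size=1
read(): buf=[_ _ _ _ _], head=1, tail=1, size=0
write(56): buf=[_ 56 _ _ _], head=1, tail=2, size=1
write(50): buf=[_ 56 50 _ _], head=1, tail=3, size=2
read(): buf=[_ _ 50 _ _], head=2, tail=3, size=1
read(): buf=[_ _ _ _ _], head=3, tail=3, size=0

Answer: _ _ _ _ _
3
3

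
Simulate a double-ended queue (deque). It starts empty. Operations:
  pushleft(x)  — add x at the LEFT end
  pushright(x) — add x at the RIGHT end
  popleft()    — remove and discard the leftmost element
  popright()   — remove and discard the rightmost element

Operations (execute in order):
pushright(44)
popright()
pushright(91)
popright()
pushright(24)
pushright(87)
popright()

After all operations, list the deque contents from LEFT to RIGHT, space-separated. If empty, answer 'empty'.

Answer: 24

Derivation:
pushright(44): [44]
popright(): []
pushright(91): [91]
popright(): []
pushright(24): [24]
pushright(87): [24, 87]
popright(): [24]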